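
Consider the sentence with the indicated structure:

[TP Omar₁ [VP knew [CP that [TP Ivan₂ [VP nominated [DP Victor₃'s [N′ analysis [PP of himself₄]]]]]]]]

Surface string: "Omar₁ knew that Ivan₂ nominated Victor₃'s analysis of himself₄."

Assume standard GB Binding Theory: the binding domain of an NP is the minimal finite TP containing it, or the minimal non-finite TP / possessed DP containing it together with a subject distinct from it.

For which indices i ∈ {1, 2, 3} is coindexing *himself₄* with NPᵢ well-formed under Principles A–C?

*himself* is an anaphor, so Principle A applies: it must be bound in its binding domain.
Binding domain of *himself₄*: the possessed DP, whose subject is Victor₃.
*Omar₁* c-commands the anaphor but is outside its binding domain → cannot satisfy Principle A.
*Ivan₂* c-commands the anaphor but is outside its binding domain → cannot satisfy Principle A.
*Victor₃* c-commands the anaphor within its binding domain → licit binder.

{3}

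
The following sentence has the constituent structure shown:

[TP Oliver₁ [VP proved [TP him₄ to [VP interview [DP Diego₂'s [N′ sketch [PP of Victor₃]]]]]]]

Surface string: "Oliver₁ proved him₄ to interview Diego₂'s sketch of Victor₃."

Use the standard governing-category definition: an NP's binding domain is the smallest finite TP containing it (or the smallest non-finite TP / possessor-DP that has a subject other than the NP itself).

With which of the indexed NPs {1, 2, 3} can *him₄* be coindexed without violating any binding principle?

*him* is a pronoun, so Principle B applies: it must be free in its binding domain.
Binding domain of *him₄*: the matrix TP, whose subject is Oliver₁.
*Oliver₁* c-commands the pronoun within its binding domain → coindexation would violate Principle B.
*Diego₂*: the pronoun c-commands this R-expression → coindexation would violate Principle C on *Diego₂*.
*Victor₃*: the pronoun c-commands this R-expression → coindexation would violate Principle C on *Victor₃*.

none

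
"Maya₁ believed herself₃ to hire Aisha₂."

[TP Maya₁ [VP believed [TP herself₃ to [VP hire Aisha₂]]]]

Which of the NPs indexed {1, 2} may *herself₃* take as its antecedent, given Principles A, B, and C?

*herself* is an anaphor, so Principle A applies: it must be bound in its binding domain.
Binding domain of *herself₃*: the matrix TP, whose subject is Maya₁.
*Maya₁* c-commands the anaphor within its binding domain → licit binder.
*Aisha₂* does not c-command the anaphor → cannot bind it.

{1}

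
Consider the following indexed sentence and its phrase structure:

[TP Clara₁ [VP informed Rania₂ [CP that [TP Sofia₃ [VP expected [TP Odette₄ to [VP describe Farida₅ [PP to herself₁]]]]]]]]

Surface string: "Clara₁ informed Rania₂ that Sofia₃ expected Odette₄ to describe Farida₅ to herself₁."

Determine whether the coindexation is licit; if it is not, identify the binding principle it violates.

The two coindexed NPs are *Clara₁* and *herself₁*.
*herself₁* is an anaphor. Principle A requires it to be bound within its binding domain — the embedded TP, whose subject is Odette₄.
Within that domain it is c-commanded by *Odette₄*, *Farida₅*, none of which share its index.
*Clara₁* does c-command the anaphor, but from outside its binding domain.
The anaphor is unbound in its domain → Principle A violation.

Principle A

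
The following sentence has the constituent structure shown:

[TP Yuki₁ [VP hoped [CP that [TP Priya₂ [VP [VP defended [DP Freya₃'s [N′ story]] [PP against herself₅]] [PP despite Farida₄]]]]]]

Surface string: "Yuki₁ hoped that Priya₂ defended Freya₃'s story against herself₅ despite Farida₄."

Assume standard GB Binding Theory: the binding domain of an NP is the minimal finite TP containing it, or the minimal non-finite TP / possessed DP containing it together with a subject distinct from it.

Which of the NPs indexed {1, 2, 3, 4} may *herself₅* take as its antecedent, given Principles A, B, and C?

*herself* is an anaphor, so Principle A applies: it must be bound in its binding domain.
Binding domain of *herself₅*: the embedded TP, whose subject is Priya₂.
*Yuki₁* c-commands the anaphor but is outside its binding domain → cannot satisfy Principle A.
*Priya₂* c-commands the anaphor within its binding domain → licit binder.
*Freya₃* does not c-command the anaphor → cannot bind it.
*Farida₄* does not c-command the anaphor → cannot bind it.

{2}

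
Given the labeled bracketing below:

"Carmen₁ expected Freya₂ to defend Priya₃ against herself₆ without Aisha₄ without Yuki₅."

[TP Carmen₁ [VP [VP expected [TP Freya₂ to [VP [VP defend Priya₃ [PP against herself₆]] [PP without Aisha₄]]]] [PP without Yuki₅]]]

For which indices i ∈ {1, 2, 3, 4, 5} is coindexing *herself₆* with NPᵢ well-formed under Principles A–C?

{2, 3}

*herself* is an anaphor, so Principle A applies: it must be bound in its binding domain.
Binding domain of *herself₆*: the embedded TP, whose subject is Freya₂.
*Carmen₁* c-commands the anaphor but is outside its binding domain → cannot satisfy Principle A.
*Freya₂* c-commands the anaphor within its binding domain → licit binder.
*Priya₃* c-commands the anaphor within its binding domain → licit binder.
*Aisha₄* does not c-command the anaphor → cannot bind it.
*Yuki₅* does not c-command the anaphor → cannot bind it.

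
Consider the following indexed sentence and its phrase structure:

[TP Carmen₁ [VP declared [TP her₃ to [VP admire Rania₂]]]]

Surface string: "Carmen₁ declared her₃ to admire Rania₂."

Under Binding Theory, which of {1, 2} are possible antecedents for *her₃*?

*her* is a pronoun, so Principle B applies: it must be free in its binding domain.
Binding domain of *her₃*: the matrix TP, whose subject is Carmen₁.
*Carmen₁* c-commands the pronoun within its binding domain → coindexation would violate Principle B.
*Rania₂*: the pronoun c-commands this R-expression → coindexation would violate Principle C on *Rania₂*.

none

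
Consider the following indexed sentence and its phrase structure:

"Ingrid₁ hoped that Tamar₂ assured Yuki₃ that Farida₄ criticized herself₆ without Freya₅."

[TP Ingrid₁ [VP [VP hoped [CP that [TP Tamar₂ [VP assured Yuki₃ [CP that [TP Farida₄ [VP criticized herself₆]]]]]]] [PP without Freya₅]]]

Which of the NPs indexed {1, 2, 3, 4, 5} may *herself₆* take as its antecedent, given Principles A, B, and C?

{4}

*herself* is an anaphor, so Principle A applies: it must be bound in its binding domain.
Binding domain of *herself₆*: the embedded TP, whose subject is Farida₄.
*Ingrid₁* c-commands the anaphor but is outside its binding domain → cannot satisfy Principle A.
*Tamar₂* c-commands the anaphor but is outside its binding domain → cannot satisfy Principle A.
*Yuki₃* c-commands the anaphor but is outside its binding domain → cannot satisfy Principle A.
*Farida₄* c-commands the anaphor within its binding domain → licit binder.
*Freya₅* does not c-command the anaphor → cannot bind it.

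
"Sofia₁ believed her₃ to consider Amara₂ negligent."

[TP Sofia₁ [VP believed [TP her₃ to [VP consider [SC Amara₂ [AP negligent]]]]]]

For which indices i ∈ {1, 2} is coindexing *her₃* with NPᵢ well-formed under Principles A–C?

none

*her* is a pronoun, so Principle B applies: it must be free in its binding domain.
Binding domain of *her₃*: the matrix TP, whose subject is Sofia₁.
*Sofia₁* c-commands the pronoun within its binding domain → coindexation would violate Principle B.
*Amara₂*: the pronoun c-commands this R-expression → coindexation would violate Principle C on *Amara₂*.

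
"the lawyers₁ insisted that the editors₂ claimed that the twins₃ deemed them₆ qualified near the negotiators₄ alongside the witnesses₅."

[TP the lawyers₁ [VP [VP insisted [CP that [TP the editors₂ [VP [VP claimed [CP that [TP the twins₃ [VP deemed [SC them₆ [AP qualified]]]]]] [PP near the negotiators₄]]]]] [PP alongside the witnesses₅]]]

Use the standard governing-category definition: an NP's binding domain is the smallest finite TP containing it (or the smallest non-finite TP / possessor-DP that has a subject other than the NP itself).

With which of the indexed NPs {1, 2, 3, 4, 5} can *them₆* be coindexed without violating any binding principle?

{1, 2, 4, 5}

*them* is a pronoun, so Principle B applies: it must be free in its binding domain.
Binding domain of *them₆*: the embedded TP, whose subject is the twins₃.
*the lawyers₁* c-commands the pronoun but from outside its binding domain, and is not c-commanded by it → coindexation permitted.
*the editors₂* c-commands the pronoun but from outside its binding domain, and is not c-commanded by it → coindexation permitted.
*the twins₃* c-commands the pronoun within its binding domain → coindexation would violate Principle B.
*the negotiators₄* and the pronoun do not c-command one another → neither Principle B nor Principle C is at stake; coindexation permitted.
*the witnesses₅* and the pronoun do not c-command one another → neither Principle B nor Principle C is at stake; coindexation permitted.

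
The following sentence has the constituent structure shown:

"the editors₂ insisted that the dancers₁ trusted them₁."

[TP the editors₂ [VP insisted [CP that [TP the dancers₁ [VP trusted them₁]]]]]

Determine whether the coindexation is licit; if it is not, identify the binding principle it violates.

Principle B

The two coindexed NPs are *the dancers₁* and *them₁*.
*them₁* is a pronoun. Its binding domain is the embedded TP, whose subject is the dancers₁.
*the dancers₁* c-commands it within that domain and carries the same index.
The pronoun is locally bound → Principle B violation.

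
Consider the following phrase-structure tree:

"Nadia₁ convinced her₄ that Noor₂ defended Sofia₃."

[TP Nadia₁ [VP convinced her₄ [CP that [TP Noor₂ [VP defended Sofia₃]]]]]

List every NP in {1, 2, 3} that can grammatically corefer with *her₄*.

none

*her* is a pronoun, so Principle B applies: it must be free in its binding domain.
Binding domain of *her₄*: the matrix TP, whose subject is Nadia₁.
*Nadia₁* c-commands the pronoun within its binding domain → coindexation would violate Principle B.
*Noor₂*: the pronoun c-commands this R-expression → coindexation would violate Principle C on *Noor₂*.
*Sofia₃*: the pronoun c-commands this R-expression → coindexation would violate Principle C on *Sofia₃*.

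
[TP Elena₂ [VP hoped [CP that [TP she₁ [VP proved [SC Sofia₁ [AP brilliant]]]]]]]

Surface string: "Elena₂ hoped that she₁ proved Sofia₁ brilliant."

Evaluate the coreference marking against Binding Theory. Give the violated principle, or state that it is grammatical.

Principle C

The two coindexed NPs are *she₁* and *Sofia₁*.
*Sofia₁* is an R-expression. Principle C requires it to be free everywhere.
*she₁* c-commands it and carries the same index.
The R-expression is bound → Principle C violation.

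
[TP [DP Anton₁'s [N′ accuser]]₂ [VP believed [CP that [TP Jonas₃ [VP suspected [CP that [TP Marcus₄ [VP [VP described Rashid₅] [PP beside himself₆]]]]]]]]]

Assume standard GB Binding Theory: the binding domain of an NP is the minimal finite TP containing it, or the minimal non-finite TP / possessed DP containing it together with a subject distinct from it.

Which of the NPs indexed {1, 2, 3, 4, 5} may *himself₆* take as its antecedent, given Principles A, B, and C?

*himself* is an anaphor, so Principle A applies: it must be bound in its binding domain.
Binding domain of *himself₆*: the embedded TP, whose subject is Marcus₄.
*Anton₁* does not c-command the anaphor → cannot bind it.
*[Anton₁'s accuser]₂* c-commands the anaphor but is outside its binding domain → cannot satisfy Principle A.
*Jonas₃* c-commands the anaphor but is outside its binding domain → cannot satisfy Principle A.
*Marcus₄* c-commands the anaphor within its binding domain → licit binder.
*Rashid₅* does not c-command the anaphor → cannot bind it.

{4}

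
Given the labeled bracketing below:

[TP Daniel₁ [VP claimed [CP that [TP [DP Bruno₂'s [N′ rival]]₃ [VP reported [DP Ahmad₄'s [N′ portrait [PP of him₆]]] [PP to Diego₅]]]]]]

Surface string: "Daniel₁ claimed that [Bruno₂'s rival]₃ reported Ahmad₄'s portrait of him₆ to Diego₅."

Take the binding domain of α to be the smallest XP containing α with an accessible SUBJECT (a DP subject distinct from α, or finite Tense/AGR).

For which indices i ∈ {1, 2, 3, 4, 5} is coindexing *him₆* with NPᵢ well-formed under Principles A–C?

*him* is a pronoun, so Principle B applies: it must be free in its binding domain.
Binding domain of *him₆*: the possessed DP, whose subject is Ahmad₄.
*Daniel₁* c-commands the pronoun but from outside its binding domain, and is not c-commanded by it → coindexation permitted.
*Bruno₂* and the pronoun do not c-command one another → neither Principle B nor Principle C is at stake; coindexation permitted.
*[Bruno₂'s rival]₃* c-commands the pronoun but from outside its binding domain, and is not c-commanded by it → coindexation permitted.
*Ahmad₄* c-commands the pronoun within its binding domain → coindexation would violate Principle B.
*Diego₅* and the pronoun do not c-command one another → neither Principle B nor Principle C is at stake; coindexation permitted.

{1, 2, 3, 5}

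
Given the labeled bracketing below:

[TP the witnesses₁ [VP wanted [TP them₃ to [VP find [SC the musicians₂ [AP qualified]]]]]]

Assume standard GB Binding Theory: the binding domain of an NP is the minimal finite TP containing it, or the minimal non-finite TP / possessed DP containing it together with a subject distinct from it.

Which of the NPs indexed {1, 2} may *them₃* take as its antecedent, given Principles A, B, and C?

none

*them* is a pronoun, so Principle B applies: it must be free in its binding domain.
Binding domain of *them₃*: the matrix TP, whose subject is the witnesses₁.
*the witnesses₁* c-commands the pronoun within its binding domain → coindexation would violate Principle B.
*the musicians₂*: the pronoun c-commands this R-expression → coindexation would violate Principle C on *the musicians₂*.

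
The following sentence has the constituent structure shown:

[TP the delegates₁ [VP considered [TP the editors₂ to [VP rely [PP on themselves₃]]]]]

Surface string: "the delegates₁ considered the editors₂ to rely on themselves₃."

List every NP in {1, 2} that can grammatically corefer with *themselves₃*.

{2}

*themselves* is an anaphor, so Principle A applies: it must be bound in its binding domain.
Binding domain of *themselves₃*: the embedded TP, whose subject is the editors₂.
*the delegates₁* c-commands the anaphor but is outside its binding domain → cannot satisfy Principle A.
*the editors₂* c-commands the anaphor within its binding domain → licit binder.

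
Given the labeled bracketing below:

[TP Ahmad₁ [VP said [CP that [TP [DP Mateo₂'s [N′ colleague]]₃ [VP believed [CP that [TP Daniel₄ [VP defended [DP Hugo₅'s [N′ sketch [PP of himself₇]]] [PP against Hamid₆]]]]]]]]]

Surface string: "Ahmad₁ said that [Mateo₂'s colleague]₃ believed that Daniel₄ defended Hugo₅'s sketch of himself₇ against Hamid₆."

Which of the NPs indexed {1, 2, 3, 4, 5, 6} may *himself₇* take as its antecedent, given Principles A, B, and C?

{5}

*himself* is an anaphor, so Principle A applies: it must be bound in its binding domain.
Binding domain of *himself₇*: the possessed DP, whose subject is Hugo₅.
*Ahmad₁* c-commands the anaphor but is outside its binding domain → cannot satisfy Principle A.
*Mateo₂* does not c-command the anaphor → cannot bind it.
*[Mateo₂'s colleague]₃* c-commands the anaphor but is outside its binding domain → cannot satisfy Principle A.
*Daniel₄* c-commands the anaphor but is outside its binding domain → cannot satisfy Principle A.
*Hugo₅* c-commands the anaphor within its binding domain → licit binder.
*Hamid₆* does not c-command the anaphor → cannot bind it.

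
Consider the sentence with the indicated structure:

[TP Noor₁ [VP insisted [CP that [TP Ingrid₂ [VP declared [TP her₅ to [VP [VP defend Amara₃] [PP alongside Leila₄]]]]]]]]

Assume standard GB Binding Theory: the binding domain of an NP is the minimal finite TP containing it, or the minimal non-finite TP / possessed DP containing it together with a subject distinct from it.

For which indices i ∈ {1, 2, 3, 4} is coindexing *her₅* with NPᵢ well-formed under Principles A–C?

*her* is a pronoun, so Principle B applies: it must be free in its binding domain.
Binding domain of *her₅*: the embedded TP, whose subject is Ingrid₂.
*Noor₁* c-commands the pronoun but from outside its binding domain, and is not c-commanded by it → coindexation permitted.
*Ingrid₂* c-commands the pronoun within its binding domain → coindexation would violate Principle B.
*Amara₃*: the pronoun c-commands this R-expression → coindexation would violate Principle C on *Amara₃*.
*Leila₄*: the pronoun c-commands this R-expression → coindexation would violate Principle C on *Leila₄*.

{1}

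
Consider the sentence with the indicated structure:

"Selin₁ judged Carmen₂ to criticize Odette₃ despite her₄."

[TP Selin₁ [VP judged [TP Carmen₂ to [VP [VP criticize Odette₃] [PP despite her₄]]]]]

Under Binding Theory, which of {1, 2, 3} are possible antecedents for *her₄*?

*her* is a pronoun, so Principle B applies: it must be free in its binding domain.
Binding domain of *her₄*: the embedded TP, whose subject is Carmen₂.
*Selin₁* c-commands the pronoun but from outside its binding domain, and is not c-commanded by it → coindexation permitted.
*Carmen₂* c-commands the pronoun within its binding domain → coindexation would violate Principle B.
*Odette₃* and the pronoun do not c-command one another → neither Principle B nor Principle C is at stake; coindexation permitted.

{1, 3}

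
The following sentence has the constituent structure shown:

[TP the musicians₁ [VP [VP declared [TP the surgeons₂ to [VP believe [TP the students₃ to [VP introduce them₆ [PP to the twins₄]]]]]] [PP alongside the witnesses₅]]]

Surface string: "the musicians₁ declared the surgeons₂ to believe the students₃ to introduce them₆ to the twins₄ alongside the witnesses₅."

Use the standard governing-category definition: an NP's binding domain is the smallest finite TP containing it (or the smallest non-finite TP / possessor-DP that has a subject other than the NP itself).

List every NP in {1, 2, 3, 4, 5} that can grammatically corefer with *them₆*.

*them* is a pronoun, so Principle B applies: it must be free in its binding domain.
Binding domain of *them₆*: the embedded TP, whose subject is the students₃.
*the musicians₁* c-commands the pronoun but from outside its binding domain, and is not c-commanded by it → coindexation permitted.
*the surgeons₂* c-commands the pronoun but from outside its binding domain, and is not c-commanded by it → coindexation permitted.
*the students₃* c-commands the pronoun within its binding domain → coindexation would violate Principle B.
*the twins₄*: the pronoun c-commands this R-expression → coindexation would violate Principle C on *the twins₄*.
*the witnesses₅* and the pronoun do not c-command one another → neither Principle B nor Principle C is at stake; coindexation permitted.

{1, 2, 5}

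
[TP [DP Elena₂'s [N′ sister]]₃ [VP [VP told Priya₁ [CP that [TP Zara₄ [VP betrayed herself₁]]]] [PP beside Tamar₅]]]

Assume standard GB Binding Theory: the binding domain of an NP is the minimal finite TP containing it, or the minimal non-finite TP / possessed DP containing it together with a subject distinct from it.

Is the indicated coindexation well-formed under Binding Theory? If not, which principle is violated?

The two coindexed NPs are *Priya₁* and *herself₁*.
*herself₁* is an anaphor. Principle A requires it to be bound within its binding domain — the embedded TP, whose subject is Zara₄.
Within that domain it is c-commanded by *Zara₄*, which does not share its index.
*Priya₁* does c-command the anaphor, but from outside its binding domain.
The anaphor is unbound in its domain → Principle A violation.

Principle A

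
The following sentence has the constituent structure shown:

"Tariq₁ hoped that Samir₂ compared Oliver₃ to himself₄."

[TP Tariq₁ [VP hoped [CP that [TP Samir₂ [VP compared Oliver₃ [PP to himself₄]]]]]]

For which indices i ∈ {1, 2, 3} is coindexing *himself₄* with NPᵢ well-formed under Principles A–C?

{2, 3}

*himself* is an anaphor, so Principle A applies: it must be bound in its binding domain.
Binding domain of *himself₄*: the embedded TP, whose subject is Samir₂.
*Tariq₁* c-commands the anaphor but is outside its binding domain → cannot satisfy Principle A.
*Samir₂* c-commands the anaphor within its binding domain → licit binder.
*Oliver₃* c-commands the anaphor within its binding domain → licit binder.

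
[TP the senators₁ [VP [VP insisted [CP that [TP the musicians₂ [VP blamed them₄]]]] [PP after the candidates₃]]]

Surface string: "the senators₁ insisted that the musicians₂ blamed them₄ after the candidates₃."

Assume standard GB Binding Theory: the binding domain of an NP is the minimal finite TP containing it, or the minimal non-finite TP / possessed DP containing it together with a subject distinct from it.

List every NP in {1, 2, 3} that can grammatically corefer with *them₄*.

*them* is a pronoun, so Principle B applies: it must be free in its binding domain.
Binding domain of *them₄*: the embedded TP, whose subject is the musicians₂.
*the senators₁* c-commands the pronoun but from outside its binding domain, and is not c-commanded by it → coindexation permitted.
*the musicians₂* c-commands the pronoun within its binding domain → coindexation would violate Principle B.
*the candidates₃* and the pronoun do not c-command one another → neither Principle B nor Principle C is at stake; coindexation permitted.

{1, 3}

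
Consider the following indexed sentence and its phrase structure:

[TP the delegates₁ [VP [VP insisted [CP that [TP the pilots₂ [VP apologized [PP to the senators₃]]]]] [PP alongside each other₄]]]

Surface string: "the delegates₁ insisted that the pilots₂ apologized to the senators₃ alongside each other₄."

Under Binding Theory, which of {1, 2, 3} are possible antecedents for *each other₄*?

{1}

*each other* is an anaphor, so Principle A applies: it must be bound in its binding domain.
Binding domain of *each other₄*: the matrix TP, whose subject is the delegates₁.
*the delegates₁* c-commands the anaphor within its binding domain → licit binder.
*the pilots₂* does not c-command the anaphor → cannot bind it.
*the senators₃* does not c-command the anaphor → cannot bind it.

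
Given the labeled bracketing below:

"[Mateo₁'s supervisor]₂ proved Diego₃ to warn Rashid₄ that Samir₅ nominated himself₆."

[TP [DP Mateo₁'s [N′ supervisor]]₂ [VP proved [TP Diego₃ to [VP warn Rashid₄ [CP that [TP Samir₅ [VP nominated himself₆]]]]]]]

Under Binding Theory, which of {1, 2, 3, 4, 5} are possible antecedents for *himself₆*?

{5}

*himself* is an anaphor, so Principle A applies: it must be bound in its binding domain.
Binding domain of *himself₆*: the embedded TP, whose subject is Samir₅.
*Mateo₁* does not c-command the anaphor → cannot bind it.
*[Mateo₁'s supervisor]₂* c-commands the anaphor but is outside its binding domain → cannot satisfy Principle A.
*Diego₃* c-commands the anaphor but is outside its binding domain → cannot satisfy Principle A.
*Rashid₄* c-commands the anaphor but is outside its binding domain → cannot satisfy Principle A.
*Samir₅* c-commands the anaphor within its binding domain → licit binder.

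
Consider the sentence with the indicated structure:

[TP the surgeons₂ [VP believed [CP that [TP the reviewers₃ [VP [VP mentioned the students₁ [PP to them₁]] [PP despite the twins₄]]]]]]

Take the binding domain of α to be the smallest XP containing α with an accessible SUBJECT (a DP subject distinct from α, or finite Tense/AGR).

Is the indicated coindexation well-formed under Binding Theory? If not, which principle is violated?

Principle B

The two coindexed NPs are *the students₁* and *them₁*.
*them₁* is a pronoun. Its binding domain is the embedded TP, whose subject is the reviewers₃.
*the students₁* c-commands it within that domain and carries the same index.
The pronoun is locally bound → Principle B violation.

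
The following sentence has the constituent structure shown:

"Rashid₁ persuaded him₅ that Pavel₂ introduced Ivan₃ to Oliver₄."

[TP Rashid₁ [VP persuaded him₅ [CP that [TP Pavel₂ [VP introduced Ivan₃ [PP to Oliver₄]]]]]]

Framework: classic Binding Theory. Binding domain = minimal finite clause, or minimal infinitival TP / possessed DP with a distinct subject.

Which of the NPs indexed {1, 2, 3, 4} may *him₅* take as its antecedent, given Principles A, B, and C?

none

*him* is a pronoun, so Principle B applies: it must be free in its binding domain.
Binding domain of *him₅*: the matrix TP, whose subject is Rashid₁.
*Rashid₁* c-commands the pronoun within its binding domain → coindexation would violate Principle B.
*Pavel₂*: the pronoun c-commands this R-expression → coindexation would violate Principle C on *Pavel₂*.
*Ivan₃*: the pronoun c-commands this R-expression → coindexation would violate Principle C on *Ivan₃*.
*Oliver₄*: the pronoun c-commands this R-expression → coindexation would violate Principle C on *Oliver₄*.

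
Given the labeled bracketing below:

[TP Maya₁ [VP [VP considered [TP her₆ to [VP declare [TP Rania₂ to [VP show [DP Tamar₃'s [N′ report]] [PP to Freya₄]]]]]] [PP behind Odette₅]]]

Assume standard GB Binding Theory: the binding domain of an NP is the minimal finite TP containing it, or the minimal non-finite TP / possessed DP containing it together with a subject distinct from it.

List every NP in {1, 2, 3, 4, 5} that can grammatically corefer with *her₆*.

{5}

*her* is a pronoun, so Principle B applies: it must be free in its binding domain.
Binding domain of *her₆*: the matrix TP, whose subject is Maya₁.
*Maya₁* c-commands the pronoun within its binding domain → coindexation would violate Principle B.
*Rania₂*: the pronoun c-commands this R-expression → coindexation would violate Principle C on *Rania₂*.
*Tamar₃*: the pronoun c-commands this R-expression → coindexation would violate Principle C on *Tamar₃*.
*Freya₄*: the pronoun c-commands this R-expression → coindexation would violate Principle C on *Freya₄*.
*Odette₅* and the pronoun do not c-command one another → neither Principle B nor Principle C is at stake; coindexation permitted.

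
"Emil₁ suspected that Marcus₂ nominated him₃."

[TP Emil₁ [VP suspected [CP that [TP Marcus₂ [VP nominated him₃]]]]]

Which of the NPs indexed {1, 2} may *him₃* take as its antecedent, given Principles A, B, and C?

*him* is a pronoun, so Principle B applies: it must be free in its binding domain.
Binding domain of *him₃*: the embedded TP, whose subject is Marcus₂.
*Emil₁* c-commands the pronoun but from outside its binding domain, and is not c-commanded by it → coindexation permitted.
*Marcus₂* c-commands the pronoun within its binding domain → coindexation would violate Principle B.

{1}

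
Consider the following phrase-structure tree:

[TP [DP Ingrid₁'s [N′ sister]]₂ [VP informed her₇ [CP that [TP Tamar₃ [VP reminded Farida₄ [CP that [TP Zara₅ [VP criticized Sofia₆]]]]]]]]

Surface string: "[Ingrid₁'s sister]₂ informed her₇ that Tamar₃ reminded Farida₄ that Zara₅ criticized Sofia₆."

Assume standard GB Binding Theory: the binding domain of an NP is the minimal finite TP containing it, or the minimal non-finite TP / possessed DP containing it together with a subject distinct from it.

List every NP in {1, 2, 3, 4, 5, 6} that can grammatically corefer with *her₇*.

*her* is a pronoun, so Principle B applies: it must be free in its binding domain.
Binding domain of *her₇*: the matrix TP, whose subject is [Ingrid₁'s sister]₂.
*Ingrid₁* and the pronoun do not c-command one another → neither Principle B nor Principle C is at stake; coindexation permitted.
*[Ingrid₁'s sister]₂* c-commands the pronoun within its binding domain → coindexation would violate Principle B.
*Tamar₃*: the pronoun c-commands this R-expression → coindexation would violate Principle C on *Tamar₃*.
*Farida₄*: the pronoun c-commands this R-expression → coindexation would violate Principle C on *Farida₄*.
*Zara₅*: the pronoun c-commands this R-expression → coindexation would violate Principle C on *Zara₅*.
*Sofia₆*: the pronoun c-commands this R-expression → coindexation would violate Principle C on *Sofia₆*.

{1}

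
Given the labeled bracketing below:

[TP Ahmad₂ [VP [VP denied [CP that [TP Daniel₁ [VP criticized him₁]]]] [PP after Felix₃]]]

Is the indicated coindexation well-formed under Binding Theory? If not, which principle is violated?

The two coindexed NPs are *Daniel₁* and *him₁*.
*him₁* is a pronoun. Its binding domain is the embedded TP, whose subject is Daniel₁.
*Daniel₁* c-commands it within that domain and carries the same index.
The pronoun is locally bound → Principle B violation.

Principle B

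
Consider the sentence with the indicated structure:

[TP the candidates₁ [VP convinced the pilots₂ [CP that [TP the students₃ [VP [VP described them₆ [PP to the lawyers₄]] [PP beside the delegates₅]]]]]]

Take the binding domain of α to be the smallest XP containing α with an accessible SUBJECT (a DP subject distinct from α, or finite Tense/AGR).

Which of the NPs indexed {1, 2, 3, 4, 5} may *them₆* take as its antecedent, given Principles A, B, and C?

{1, 2, 5}

*them* is a pronoun, so Principle B applies: it must be free in its binding domain.
Binding domain of *them₆*: the embedded TP, whose subject is the students₃.
*the candidates₁* c-commands the pronoun but from outside its binding domain, and is not c-commanded by it → coindexation permitted.
*the pilots₂* c-commands the pronoun but from outside its binding domain, and is not c-commanded by it → coindexation permitted.
*the students₃* c-commands the pronoun within its binding domain → coindexation would violate Principle B.
*the lawyers₄*: the pronoun c-commands this R-expression → coindexation would violate Principle C on *the lawyers₄*.
*the delegates₅* and the pronoun do not c-command one another → neither Principle B nor Principle C is at stake; coindexation permitted.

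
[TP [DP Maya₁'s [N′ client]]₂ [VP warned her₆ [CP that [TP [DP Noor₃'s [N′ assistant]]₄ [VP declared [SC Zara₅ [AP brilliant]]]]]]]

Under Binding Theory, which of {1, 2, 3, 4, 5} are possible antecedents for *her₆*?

*her* is a pronoun, so Principle B applies: it must be free in its binding domain.
Binding domain of *her₆*: the matrix TP, whose subject is [Maya₁'s client]₂.
*Maya₁* and the pronoun do not c-command one another → neither Principle B nor Principle C is at stake; coindexation permitted.
*[Maya₁'s client]₂* c-commands the pronoun within its binding domain → coindexation would violate Principle B.
*Noor₃*: the pronoun c-commands this R-expression → coindexation would violate Principle C on *Noor₃*.
*[Noor₃'s assistant]₄*: the pronoun c-commands this R-expression → coindexation would violate Principle C on *[Noor₃'s assistant]₄*.
*Zara₅*: the pronoun c-commands this R-expression → coindexation would violate Principle C on *Zara₅*.

{1}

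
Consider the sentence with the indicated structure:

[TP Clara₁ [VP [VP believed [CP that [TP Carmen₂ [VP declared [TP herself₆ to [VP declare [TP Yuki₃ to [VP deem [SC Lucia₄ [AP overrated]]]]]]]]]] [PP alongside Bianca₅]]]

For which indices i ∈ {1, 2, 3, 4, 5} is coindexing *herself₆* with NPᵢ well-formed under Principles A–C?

{2}

*herself* is an anaphor, so Principle A applies: it must be bound in its binding domain.
Binding domain of *herself₆*: the embedded TP, whose subject is Carmen₂.
*Clara₁* c-commands the anaphor but is outside its binding domain → cannot satisfy Principle A.
*Carmen₂* c-commands the anaphor within its binding domain → licit binder.
*Yuki₃* does not c-command the anaphor → cannot bind it.
*Lucia₄* does not c-command the anaphor → cannot bind it.
*Bianca₅* does not c-command the anaphor → cannot bind it.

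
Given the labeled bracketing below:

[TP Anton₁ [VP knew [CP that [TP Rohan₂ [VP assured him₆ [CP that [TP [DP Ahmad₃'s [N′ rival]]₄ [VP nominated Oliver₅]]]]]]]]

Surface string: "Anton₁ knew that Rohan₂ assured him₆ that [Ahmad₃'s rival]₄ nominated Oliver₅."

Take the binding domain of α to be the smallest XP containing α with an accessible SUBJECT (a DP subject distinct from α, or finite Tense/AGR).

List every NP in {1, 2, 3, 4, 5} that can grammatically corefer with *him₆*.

{1}

*him* is a pronoun, so Principle B applies: it must be free in its binding domain.
Binding domain of *him₆*: the embedded TP, whose subject is Rohan₂.
*Anton₁* c-commands the pronoun but from outside its binding domain, and is not c-commanded by it → coindexation permitted.
*Rohan₂* c-commands the pronoun within its binding domain → coindexation would violate Principle B.
*Ahmad₃*: the pronoun c-commands this R-expression → coindexation would violate Principle C on *Ahmad₃*.
*[Ahmad₃'s rival]₄*: the pronoun c-commands this R-expression → coindexation would violate Principle C on *[Ahmad₃'s rival]₄*.
*Oliver₅*: the pronoun c-commands this R-expression → coindexation would violate Principle C on *Oliver₅*.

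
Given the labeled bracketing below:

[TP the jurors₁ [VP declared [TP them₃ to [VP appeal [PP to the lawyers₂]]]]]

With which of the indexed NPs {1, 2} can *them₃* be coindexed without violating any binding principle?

*them* is a pronoun, so Principle B applies: it must be free in its binding domain.
Binding domain of *them₃*: the matrix TP, whose subject is the jurors₁.
*the jurors₁* c-commands the pronoun within its binding domain → coindexation would violate Principle B.
*the lawyers₂*: the pronoun c-commands this R-expression → coindexation would violate Principle C on *the lawyers₂*.

none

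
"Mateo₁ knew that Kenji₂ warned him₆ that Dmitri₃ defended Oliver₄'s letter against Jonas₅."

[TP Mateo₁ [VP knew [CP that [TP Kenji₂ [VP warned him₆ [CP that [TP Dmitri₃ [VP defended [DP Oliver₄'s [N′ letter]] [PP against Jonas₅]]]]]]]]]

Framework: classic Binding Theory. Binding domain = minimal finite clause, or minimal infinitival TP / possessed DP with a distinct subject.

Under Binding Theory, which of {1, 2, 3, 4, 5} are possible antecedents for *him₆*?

*him* is a pronoun, so Principle B applies: it must be free in its binding domain.
Binding domain of *him₆*: the embedded TP, whose subject is Kenji₂.
*Mateo₁* c-commands the pronoun but from outside its binding domain, and is not c-commanded by it → coindexation permitted.
*Kenji₂* c-commands the pronoun within its binding domain → coindexation would violate Principle B.
*Dmitri₃*: the pronoun c-commands this R-expression → coindexation would violate Principle C on *Dmitri₃*.
*Oliver₄*: the pronoun c-commands this R-expression → coindexation would violate Principle C on *Oliver₄*.
*Jonas₅*: the pronoun c-commands this R-expression → coindexation would violate Principle C on *Jonas₅*.

{1}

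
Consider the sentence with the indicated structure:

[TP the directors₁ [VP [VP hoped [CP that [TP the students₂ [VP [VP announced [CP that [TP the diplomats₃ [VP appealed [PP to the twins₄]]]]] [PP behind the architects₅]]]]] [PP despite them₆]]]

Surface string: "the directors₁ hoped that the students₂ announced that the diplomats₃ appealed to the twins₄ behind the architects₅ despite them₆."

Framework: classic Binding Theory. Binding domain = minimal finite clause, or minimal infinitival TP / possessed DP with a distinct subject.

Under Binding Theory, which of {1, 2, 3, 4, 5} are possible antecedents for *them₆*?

{2, 3, 4, 5}

*them* is a pronoun, so Principle B applies: it must be free in its binding domain.
Binding domain of *them₆*: the matrix TP, whose subject is the directors₁.
*the directors₁* c-commands the pronoun within its binding domain → coindexation would violate Principle B.
*the students₂* and the pronoun do not c-command one another → neither Principle B nor Principle C is at stake; coindexation permitted.
*the diplomats₃* and the pronoun do not c-command one another → neither Principle B nor Principle C is at stake; coindexation permitted.
*the twins₄* and the pronoun do not c-command one another → neither Principle B nor Principle C is at stake; coindexation permitted.
*the architects₅* and the pronoun do not c-command one another → neither Principle B nor Principle C is at stake; coindexation permitted.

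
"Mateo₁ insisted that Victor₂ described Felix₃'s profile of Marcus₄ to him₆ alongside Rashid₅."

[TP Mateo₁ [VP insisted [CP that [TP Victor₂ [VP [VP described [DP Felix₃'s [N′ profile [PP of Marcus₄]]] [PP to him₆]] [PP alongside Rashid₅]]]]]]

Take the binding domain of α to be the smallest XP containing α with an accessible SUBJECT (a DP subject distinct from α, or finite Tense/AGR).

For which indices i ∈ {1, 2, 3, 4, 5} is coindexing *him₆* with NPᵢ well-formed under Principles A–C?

{1, 3, 4, 5}

*him* is a pronoun, so Principle B applies: it must be free in its binding domain.
Binding domain of *him₆*: the embedded TP, whose subject is Victor₂.
*Mateo₁* c-commands the pronoun but from outside its binding domain, and is not c-commanded by it → coindexation permitted.
*Victor₂* c-commands the pronoun within its binding domain → coindexation would violate Principle B.
*Felix₃* and the pronoun do not c-command one another → neither Principle B nor Principle C is at stake; coindexation permitted.
*Marcus₄* and the pronoun do not c-command one another → neither Principle B nor Principle C is at stake; coindexation permitted.
*Rashid₅* and the pronoun do not c-command one another → neither Principle B nor Principle C is at stake; coindexation permitted.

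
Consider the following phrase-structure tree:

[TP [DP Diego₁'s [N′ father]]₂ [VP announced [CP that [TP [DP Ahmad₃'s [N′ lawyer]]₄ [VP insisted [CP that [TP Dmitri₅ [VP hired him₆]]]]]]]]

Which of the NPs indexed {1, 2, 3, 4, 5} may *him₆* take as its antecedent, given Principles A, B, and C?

{1, 2, 3, 4}

*him* is a pronoun, so Principle B applies: it must be free in its binding domain.
Binding domain of *him₆*: the embedded TP, whose subject is Dmitri₅.
*Diego₁* and the pronoun do not c-command one another → neither Principle B nor Principle C is at stake; coindexation permitted.
*[Diego₁'s father]₂* c-commands the pronoun but from outside its binding domain, and is not c-commanded by it → coindexation permitted.
*Ahmad₃* and the pronoun do not c-command one another → neither Principle B nor Principle C is at stake; coindexation permitted.
*[Ahmad₃'s lawyer]₄* c-commands the pronoun but from outside its binding domain, and is not c-commanded by it → coindexation permitted.
*Dmitri₅* c-commands the pronoun within its binding domain → coindexation would violate Principle B.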